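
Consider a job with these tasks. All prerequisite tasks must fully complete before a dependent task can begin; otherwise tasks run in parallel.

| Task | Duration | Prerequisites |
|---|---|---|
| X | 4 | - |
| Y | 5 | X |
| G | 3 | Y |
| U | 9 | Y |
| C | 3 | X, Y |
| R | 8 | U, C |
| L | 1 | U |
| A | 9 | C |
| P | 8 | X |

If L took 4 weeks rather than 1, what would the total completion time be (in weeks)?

As given, the longest chain is X→Y→U→R = 4+5+9+8 = 26, so the finish is 26 weeks.
L has 7 weeks of float (longest path through it is 19).
That remains the longest chain; total 26 weeks.

26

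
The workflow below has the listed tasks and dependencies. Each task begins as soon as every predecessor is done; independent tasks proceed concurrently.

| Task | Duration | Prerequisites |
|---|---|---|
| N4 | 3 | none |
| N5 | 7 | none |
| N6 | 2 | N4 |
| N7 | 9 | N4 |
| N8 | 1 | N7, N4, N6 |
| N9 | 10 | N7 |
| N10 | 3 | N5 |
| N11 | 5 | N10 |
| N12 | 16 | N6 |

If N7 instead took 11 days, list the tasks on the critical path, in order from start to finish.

Baseline: N4→N7→N9 = 3+9+10 = 22 → 22 days.
N7 lies on that path, so at 11 days the path becomes 24 days.
The critical path is still N4→N7→N9; finish is now 24 days.

N4, N7, N9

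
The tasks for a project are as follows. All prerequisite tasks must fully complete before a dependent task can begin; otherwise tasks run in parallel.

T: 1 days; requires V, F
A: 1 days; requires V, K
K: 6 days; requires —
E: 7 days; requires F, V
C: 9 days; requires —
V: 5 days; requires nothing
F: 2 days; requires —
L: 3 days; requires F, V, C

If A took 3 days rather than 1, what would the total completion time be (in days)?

12

Baseline: C→L = 9+3 = 12 → 12 days.
The longest path through A is only 7 days, so A has float 5.
That remains the longest chain; total 12 days.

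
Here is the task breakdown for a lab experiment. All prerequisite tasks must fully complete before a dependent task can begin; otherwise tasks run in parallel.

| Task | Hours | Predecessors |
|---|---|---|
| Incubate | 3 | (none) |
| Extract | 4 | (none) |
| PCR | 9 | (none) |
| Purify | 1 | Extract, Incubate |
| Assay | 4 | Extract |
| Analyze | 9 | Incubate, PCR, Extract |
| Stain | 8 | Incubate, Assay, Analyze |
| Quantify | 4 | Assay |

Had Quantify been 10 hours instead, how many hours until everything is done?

26

Actual critical path: PCR→Analyze→Stain = 9+9+8 = 26 ⇒ 26 hours.
Quantify is off the critical path — its longest chain is 12 hours, giving 14 of slack.
No other chain overtakes it, so the finish is 26 hours.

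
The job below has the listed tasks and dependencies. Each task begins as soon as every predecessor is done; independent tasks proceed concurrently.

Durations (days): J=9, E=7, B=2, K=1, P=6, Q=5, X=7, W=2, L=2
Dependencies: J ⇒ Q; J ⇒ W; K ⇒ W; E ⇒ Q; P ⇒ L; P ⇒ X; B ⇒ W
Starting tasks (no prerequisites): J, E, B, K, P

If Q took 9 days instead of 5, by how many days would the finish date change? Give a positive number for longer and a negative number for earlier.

As given, the longest chain is J→Q = 9+5 = 14, so the finish is 14 days.
Since Q is critical, the +4 change carries straight to that chain (now 18 days).
The critical path is still J→Q; finish is now 18 days.
Change in finish: 18 − 14 = +4 days.

4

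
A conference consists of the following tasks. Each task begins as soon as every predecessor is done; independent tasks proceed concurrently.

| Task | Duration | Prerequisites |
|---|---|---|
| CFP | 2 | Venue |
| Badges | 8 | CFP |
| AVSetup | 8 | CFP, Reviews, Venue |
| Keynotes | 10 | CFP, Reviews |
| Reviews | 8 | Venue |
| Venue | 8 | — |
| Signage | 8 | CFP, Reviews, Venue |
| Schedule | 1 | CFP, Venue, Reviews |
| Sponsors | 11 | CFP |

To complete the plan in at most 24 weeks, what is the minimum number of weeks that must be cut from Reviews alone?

Current finish: 26 weeks; target: 24.
Reviews is on every critical path, so each week cut from Reviews cuts the finish by one (this holds down to a finish of 21).
Need 26 − 24 = 2 weeks off Reviews → Reviews becomes 6 weeks, finish becomes 24.

2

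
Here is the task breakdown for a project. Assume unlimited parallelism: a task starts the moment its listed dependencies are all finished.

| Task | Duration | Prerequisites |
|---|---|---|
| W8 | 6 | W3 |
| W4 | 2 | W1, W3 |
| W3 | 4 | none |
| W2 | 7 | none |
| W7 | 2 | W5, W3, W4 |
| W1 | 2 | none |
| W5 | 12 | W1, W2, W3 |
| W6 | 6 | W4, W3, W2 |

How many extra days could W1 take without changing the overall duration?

Critical path: W2→W5→W7 = 7+12+2 = 21, so the finish is 21 days.
Longest path through W1: 16 days (earliest finish 2, latest finish 7).
So W1 can slip 7 − 2 = 5 days.

5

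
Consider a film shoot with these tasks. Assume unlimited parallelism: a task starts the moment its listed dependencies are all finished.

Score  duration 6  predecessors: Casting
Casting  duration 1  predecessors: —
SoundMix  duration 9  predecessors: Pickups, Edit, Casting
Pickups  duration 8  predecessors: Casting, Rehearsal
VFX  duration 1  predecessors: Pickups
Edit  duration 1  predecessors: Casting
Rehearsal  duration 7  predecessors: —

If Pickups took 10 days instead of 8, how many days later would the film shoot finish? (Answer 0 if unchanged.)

Critical path before the change: Rehearsal→Pickups→SoundMix = 7+8+9 = 24 giving 24 days.
Since Pickups is critical, the +2 change carries straight to that chain (now 26 days).
The critical path is still Rehearsal→Pickups→SoundMix; finish is now 26 days.
Change in finish: 26 − 24 = +2 days.

2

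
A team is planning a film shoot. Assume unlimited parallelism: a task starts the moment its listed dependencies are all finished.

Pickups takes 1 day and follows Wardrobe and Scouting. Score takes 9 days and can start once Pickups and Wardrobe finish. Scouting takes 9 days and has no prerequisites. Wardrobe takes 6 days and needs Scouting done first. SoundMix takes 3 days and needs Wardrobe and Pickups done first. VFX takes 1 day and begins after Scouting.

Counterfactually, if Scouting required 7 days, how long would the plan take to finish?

As given, the longest chain is Scouting→Wardrobe→Pickups→Score = 9+6+1+9 = 25, so the finish is 25 days.
Scouting lies on that path, so at 7 days the path becomes 23 days.
The critical path is still Scouting→Wardrobe→Pickups→Score; finish is now 23 days.

23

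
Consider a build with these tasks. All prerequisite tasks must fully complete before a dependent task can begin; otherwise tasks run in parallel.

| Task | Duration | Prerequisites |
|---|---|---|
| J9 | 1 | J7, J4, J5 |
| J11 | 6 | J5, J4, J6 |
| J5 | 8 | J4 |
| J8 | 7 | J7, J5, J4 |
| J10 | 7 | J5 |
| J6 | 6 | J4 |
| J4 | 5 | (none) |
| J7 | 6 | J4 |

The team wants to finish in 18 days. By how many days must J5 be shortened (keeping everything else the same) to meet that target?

2

Current finish: 20 days; target: 18.
J5 is on every critical path, so each day cut from J5 cuts the finish by one (this holds down to a finish of 18).
Need 20 − 18 = 2 days off J5 → J5 becomes 6 days, finish becomes 18.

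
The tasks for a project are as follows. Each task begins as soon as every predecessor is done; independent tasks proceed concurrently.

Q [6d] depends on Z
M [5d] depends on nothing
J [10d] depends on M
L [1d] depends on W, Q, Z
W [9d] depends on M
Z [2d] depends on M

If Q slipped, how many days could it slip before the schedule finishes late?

1

The longest chain is M→J = 5+10 = 15; overall finish 15 days.
Q finishes as early as 13 and must finish by 14.
Slack of Q = 8 − 7 = 1 day.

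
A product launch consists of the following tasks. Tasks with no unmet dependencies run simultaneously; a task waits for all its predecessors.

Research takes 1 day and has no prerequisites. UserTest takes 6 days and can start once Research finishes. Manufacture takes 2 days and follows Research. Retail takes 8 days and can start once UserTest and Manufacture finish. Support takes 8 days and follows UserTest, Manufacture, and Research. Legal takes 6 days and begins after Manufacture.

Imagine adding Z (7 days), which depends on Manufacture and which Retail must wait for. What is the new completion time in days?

Originally the product launch takes 15 days.
With Z inserted, Retail now waits for max(UserTest, Manufacture, Z).
New critical path: Research→Manufacture→Z→Retail = 1+2+7+8 = 18 ⇒ 18 days.

18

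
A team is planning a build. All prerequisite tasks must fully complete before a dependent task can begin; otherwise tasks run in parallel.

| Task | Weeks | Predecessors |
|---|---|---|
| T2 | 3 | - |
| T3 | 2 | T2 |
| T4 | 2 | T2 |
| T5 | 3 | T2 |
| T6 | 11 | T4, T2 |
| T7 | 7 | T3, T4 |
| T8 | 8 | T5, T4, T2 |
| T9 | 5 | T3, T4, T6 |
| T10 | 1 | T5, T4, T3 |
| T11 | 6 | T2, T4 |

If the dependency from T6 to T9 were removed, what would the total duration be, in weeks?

Original critical path: T2→T4→T6→T9 = 3+2+11+5 = 21 ⇒ 21 weeks.
Without T6→T9, T9's earliest start moves from 16 to 5.
New critical path: T2→T4→T6 = 3+2+11 = 16 ⇒ 16 weeks.

16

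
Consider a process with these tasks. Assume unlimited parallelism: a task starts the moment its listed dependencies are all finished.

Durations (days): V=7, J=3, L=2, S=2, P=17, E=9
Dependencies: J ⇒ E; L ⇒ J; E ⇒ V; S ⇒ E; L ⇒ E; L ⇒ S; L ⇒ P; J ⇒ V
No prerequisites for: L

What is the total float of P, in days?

Critical path: L→J→E→V = 2+3+9+7 = 21, so the finish is 21 days.
The longest chain containing P totals 19 days.
Float = 21 − 19 = 2.

2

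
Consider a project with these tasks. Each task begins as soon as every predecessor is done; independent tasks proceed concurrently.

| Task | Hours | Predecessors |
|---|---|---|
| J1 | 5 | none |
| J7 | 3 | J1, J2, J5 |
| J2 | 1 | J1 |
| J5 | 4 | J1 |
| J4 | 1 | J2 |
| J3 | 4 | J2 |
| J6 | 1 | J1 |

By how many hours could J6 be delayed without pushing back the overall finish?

6

The longest chain is J1→J5→J7 = 5+4+3 = 12; overall finish 12 hours.
J6 finishes as early as 6 and must finish by 12.
Float = 12 − 6 = 6.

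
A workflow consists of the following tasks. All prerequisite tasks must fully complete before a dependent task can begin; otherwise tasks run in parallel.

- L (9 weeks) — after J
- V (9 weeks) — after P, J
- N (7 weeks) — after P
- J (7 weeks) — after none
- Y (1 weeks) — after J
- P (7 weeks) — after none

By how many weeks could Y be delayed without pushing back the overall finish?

8

The longest chain is J→V = 7+9 = 16; overall finish 16 weeks.
Longest path through Y: 8 weeks (earliest finish 8, latest finish 16).
Float = 16 − 8 = 8.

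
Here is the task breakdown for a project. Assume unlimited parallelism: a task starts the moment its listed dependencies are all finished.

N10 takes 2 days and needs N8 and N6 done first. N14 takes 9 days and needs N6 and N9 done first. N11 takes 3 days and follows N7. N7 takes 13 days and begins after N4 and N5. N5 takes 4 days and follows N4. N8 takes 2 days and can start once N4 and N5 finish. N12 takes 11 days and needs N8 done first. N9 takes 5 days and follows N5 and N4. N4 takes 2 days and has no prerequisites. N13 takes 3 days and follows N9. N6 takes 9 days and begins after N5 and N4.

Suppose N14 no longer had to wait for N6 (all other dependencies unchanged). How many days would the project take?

Before: longest chain N4→N5→N6→N14 = 2+4+9+9 = 24, finish 24.
Without N6→N14, N14's earliest start moves from 15 to 11.
The longest chain is now N4→N5→N7→N11 = 2+4+13+3 = 22, so the project takes 22 days.

22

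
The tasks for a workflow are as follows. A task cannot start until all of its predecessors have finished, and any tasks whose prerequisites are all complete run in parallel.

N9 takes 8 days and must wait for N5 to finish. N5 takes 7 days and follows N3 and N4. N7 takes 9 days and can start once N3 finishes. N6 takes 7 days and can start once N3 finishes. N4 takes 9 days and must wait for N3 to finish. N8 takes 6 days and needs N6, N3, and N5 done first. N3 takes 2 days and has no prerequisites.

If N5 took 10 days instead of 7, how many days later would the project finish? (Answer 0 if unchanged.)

3

Critical path before the change: N3→N4→N5→N9 = 2+9+7+8 = 26 giving 26 days.
N5 is on the critical path; changing it to 10 makes that path 29 days.
The critical path is still N3→N4→N5→N9; finish is now 29 days.
Change in finish: 29 − 26 = +3 days.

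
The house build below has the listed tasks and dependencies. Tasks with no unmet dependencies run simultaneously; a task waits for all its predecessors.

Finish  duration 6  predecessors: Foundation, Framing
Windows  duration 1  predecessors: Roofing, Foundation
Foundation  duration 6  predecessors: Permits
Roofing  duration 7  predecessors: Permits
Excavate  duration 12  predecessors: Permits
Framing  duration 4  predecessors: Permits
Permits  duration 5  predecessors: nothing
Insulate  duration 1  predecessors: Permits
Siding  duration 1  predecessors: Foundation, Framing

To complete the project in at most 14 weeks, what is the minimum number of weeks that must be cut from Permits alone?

Current finish: 17 weeks; target: 14.
Permits is on every critical path, so each week cut from Permits cuts the finish by one (this holds down to a finish of 13).
Need 17 − 14 = 3 weeks off Permits → Permits becomes 2 weeks, finish becomes 14.

3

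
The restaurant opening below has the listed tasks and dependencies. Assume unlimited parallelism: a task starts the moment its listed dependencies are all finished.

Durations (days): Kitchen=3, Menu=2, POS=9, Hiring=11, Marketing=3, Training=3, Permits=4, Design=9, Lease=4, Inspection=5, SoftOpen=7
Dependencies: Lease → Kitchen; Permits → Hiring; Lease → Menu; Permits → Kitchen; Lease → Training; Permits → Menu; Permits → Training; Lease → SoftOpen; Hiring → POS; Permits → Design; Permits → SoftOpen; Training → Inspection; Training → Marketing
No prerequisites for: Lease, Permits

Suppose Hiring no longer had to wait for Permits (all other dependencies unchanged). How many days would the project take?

20

With the dependency in place, Permits→Hiring→POS = 4+11+9 = 24 sets the finish at 24 days.
Without Permits→Hiring, Hiring's earliest start moves from 4 to 0.
The longest chain is now Hiring→POS = 11+9 = 20, so the project takes 20 days.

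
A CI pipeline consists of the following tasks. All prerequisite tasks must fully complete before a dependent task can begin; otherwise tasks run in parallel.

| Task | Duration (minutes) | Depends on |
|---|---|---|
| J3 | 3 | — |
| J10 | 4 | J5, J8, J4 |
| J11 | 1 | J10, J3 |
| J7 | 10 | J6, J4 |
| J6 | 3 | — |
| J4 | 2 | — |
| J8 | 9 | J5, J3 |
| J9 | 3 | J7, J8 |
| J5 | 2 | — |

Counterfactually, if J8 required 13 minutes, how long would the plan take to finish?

The binding path is J3→J8→J10→J11 = 3+9+4+1 = 17; finish at 17 minutes.
J8 is on the critical path; changing it to 13 makes that path 21 minutes.
That remains the longest chain; total 21 minutes.

21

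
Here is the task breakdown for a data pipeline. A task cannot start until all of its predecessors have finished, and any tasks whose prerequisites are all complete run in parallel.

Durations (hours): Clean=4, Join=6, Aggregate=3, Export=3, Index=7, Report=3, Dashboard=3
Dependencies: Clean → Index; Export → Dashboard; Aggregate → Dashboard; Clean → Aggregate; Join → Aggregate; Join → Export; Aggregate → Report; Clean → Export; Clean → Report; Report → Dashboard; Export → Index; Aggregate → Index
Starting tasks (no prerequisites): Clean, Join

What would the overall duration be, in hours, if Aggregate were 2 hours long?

16

As given, the longest chain is Join→Aggregate→Index = 6+3+7 = 16, so the finish is 16 hours.
Aggregate lies on that path, so at 2 hours the path becomes 15 hours.
New critical path: Join→Export→Index = 6+3+7 = 16 ⇒ 16 hours.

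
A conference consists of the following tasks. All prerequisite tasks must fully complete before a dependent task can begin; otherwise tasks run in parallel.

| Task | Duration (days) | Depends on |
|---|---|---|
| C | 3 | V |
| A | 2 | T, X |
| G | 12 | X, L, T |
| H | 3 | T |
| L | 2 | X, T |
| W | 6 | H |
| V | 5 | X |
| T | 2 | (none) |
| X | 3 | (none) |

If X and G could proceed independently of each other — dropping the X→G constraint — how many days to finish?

17

With the dependency in place, X→L→G = 3+2+12 = 17 sets the finish at 17 days.
Dropping X→G doesn't change G's earliest start (5); another predecessor still binds.
The longest chain is now X→L→G = 3+2+12 = 17, so the conference takes 17 days.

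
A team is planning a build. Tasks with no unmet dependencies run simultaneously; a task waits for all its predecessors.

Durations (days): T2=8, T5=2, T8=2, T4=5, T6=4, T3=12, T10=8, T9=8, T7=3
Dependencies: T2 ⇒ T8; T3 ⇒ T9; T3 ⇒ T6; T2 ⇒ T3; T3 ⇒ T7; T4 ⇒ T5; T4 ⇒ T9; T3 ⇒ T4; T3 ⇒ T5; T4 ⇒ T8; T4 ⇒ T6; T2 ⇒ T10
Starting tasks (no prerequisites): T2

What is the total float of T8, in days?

6

Critical path: T2→T3→T4→T9 = 8+12+5+8 = 33, so the finish is 33 days.
Longest path through T8: 27 days (earliest finish 27, latest finish 33).
Float = 33 − 27 = 6.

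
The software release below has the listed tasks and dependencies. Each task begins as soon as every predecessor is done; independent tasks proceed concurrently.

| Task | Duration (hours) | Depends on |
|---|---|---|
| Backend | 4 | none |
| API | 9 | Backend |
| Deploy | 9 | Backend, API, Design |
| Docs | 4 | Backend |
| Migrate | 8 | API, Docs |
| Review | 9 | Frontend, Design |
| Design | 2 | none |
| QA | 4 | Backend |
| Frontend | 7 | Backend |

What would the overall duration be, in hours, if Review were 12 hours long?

23

Actual critical path: Backend→API→Deploy = 4+9+9 = 22 ⇒ 22 hours.
Review has 2 hours of float (longest path through it is 20).
The binding chain switches to Backend→Frontend→Review = 4+7+12 = 23; finish 23 hours.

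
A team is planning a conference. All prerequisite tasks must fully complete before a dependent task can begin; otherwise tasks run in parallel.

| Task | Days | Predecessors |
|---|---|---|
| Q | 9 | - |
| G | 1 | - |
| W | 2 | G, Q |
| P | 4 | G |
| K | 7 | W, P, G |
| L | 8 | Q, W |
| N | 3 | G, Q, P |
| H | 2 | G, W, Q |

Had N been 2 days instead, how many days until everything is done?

The binding path is Q→W→L = 9+2+8 = 19; finish at 19 days.
N has 7 days of float (longest path through it is 12).
The critical path is still Q→W→L; finish is now 19 days.

19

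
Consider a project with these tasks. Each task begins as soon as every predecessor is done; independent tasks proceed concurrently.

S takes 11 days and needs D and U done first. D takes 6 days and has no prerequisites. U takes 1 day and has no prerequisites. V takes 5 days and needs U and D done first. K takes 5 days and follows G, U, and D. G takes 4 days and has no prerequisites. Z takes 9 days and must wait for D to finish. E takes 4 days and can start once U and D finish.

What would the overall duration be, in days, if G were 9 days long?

Actual critical path: D→S = 6+11 = 17 ⇒ 17 days.
The longest path through G is only 9 days, so G has float 8.
That remains the longest chain; total 17 days.

17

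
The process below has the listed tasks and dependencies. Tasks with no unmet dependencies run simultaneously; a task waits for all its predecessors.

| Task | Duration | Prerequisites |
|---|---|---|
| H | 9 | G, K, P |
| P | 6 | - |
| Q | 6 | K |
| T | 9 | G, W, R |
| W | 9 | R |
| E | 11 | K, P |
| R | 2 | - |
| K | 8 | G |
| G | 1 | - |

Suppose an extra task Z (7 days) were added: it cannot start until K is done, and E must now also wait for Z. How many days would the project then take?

27

Originally the project takes 20 days.
With Z inserted, E now waits for max(K, P, Z).
New critical path: G→K→Z→E = 1+8+7+11 = 27 ⇒ 27 days.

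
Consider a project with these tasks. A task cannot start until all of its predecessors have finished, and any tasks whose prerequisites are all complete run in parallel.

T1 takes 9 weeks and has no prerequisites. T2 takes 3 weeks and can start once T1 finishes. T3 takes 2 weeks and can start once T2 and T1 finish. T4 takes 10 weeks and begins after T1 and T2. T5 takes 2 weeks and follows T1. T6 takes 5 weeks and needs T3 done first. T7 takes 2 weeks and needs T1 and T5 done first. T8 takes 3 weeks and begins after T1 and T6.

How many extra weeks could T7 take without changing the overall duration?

Critical path: T1→T2→T3→T6→T8 = 9+3+2+5+3 = 22, so the finish is 22 weeks.
Longest path through T7: 13 weeks (earliest finish 13, latest finish 22).
Slack of T7 = 20 − 11 = 9 weeks.

9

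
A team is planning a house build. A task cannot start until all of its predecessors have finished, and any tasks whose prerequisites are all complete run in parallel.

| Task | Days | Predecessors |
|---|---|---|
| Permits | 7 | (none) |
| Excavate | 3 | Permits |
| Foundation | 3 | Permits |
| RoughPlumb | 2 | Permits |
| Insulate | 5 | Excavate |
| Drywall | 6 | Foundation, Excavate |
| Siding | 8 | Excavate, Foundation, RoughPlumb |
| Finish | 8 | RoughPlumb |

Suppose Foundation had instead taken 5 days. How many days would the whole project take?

As given, the longest chain is Permits→Foundation→Siding = 7+3+8 = 18, so the finish is 18 days.
Foundation lies on that path, so at 5 days the path becomes 20 days.
That remains the longest chain; total 20 days.

20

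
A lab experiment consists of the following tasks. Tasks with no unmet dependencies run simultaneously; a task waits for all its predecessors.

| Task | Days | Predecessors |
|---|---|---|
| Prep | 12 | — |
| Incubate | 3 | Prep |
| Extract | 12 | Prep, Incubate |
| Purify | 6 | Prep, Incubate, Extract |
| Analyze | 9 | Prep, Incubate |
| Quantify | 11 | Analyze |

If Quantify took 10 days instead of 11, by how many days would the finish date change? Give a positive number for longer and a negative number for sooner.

-1

As given, the longest chain is Prep→Incubate→Analyze→Quantify = 12+3+9+11 = 35, so the finish is 35 days.
Quantify is on the critical path; changing it to 10 makes that path 34 days.
The critical path is still Prep→Incubate→Analyze→Quantify; finish is now 34 days.
Change in finish: 34 − 35 = -1 days.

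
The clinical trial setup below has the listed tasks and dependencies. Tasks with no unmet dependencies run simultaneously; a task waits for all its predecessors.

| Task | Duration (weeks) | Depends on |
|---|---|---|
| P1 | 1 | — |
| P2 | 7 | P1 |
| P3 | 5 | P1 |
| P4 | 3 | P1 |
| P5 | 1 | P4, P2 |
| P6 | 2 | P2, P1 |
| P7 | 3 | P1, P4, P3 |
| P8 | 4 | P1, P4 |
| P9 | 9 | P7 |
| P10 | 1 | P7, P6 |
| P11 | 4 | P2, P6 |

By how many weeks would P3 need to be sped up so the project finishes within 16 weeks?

Current finish: 18 weeks; target: 16.
P3 is on every critical path, so each week cut from P3 cuts the finish by one (this holds down to a finish of 16).
Need 18 − 16 = 2 weeks off P3 → P3 becomes 3 weeks, finish becomes 16.

2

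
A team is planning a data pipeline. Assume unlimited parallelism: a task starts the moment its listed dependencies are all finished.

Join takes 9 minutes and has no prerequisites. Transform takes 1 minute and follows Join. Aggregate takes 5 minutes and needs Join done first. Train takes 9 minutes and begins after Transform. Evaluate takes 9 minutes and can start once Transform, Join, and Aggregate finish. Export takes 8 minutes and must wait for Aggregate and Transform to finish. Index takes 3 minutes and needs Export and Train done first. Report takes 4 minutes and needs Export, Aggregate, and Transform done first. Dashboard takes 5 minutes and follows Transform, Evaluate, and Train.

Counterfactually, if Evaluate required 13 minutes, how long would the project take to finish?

32

Critical path before the change: Join→Aggregate→Evaluate→Dashboard = 9+5+9+5 = 28 giving 28 minutes.
Since Evaluate is critical, the +4 change carries straight to that chain (now 32 minutes).
No other chain overtakes it, so the finish is 32 minutes.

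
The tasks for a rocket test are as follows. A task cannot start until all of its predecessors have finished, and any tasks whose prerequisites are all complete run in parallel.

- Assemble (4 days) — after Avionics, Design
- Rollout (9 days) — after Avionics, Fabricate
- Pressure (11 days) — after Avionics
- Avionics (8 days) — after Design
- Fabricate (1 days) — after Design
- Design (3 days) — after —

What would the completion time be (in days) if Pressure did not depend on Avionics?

20

With the dependency in place, Design→Avionics→Pressure = 3+8+11 = 22 sets the finish at 22 days.
Without Avionics→Pressure, Pressure's earliest start moves from 11 to 0.
After: Design→Avionics→Rollout = 3+8+9 = 20 → 20 days.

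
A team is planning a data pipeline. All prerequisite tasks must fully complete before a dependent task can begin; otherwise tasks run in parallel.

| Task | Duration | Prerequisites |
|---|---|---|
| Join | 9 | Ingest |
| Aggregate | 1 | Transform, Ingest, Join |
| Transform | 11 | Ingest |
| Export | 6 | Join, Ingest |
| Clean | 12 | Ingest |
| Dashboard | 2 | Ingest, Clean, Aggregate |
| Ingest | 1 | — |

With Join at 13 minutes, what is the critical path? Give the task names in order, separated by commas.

Ingest, Join, Export

The binding path is Ingest→Join→Export = 1+9+6 = 16; finish at 16 minutes.
Join lies on that path, so at 13 minutes the path becomes 20 minutes.
No other chain overtakes it, so the finish is 20 minutes.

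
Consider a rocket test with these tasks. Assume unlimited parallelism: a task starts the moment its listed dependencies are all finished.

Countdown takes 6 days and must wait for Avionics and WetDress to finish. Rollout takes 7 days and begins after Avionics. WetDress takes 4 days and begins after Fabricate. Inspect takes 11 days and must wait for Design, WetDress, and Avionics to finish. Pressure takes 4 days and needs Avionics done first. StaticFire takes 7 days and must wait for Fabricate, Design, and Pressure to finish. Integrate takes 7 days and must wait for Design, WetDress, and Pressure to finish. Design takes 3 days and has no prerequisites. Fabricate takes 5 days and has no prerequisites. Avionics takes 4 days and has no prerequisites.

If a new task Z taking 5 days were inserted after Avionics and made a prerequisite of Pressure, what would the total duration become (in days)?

20

Originally the project takes 20 days.
With Z inserted, Pressure now waits for max(Avionics, Z).
New critical path: Fabricate→WetDress→Inspect = 5+4+11 = 20 ⇒ 20 days.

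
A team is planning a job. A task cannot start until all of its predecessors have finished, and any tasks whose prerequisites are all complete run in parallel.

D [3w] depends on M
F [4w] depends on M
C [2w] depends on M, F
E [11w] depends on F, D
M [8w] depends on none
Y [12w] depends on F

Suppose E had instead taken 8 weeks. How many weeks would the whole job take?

As given, the longest chain is M→F→Y = 8+4+12 = 24, so the finish is 24 weeks.
The longest path through E is only 23 weeks, so E has float 1.
That remains the longest chain; total 24 weeks.

24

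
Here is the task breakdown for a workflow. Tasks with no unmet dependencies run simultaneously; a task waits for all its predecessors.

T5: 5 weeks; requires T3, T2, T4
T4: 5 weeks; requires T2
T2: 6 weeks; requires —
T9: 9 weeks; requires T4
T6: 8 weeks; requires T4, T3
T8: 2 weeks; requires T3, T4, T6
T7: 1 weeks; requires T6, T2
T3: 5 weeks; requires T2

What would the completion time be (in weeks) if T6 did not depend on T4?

21

Original critical path: T2→T3→T6→T8 = 6+5+8+2 = 21 ⇒ 21 weeks.
Dropping T4→T6 doesn't change T6's earliest start (11); another predecessor still binds.
The longest chain is now T2→T3→T6→T8 = 6+5+8+2 = 21, so the job takes 21 weeks.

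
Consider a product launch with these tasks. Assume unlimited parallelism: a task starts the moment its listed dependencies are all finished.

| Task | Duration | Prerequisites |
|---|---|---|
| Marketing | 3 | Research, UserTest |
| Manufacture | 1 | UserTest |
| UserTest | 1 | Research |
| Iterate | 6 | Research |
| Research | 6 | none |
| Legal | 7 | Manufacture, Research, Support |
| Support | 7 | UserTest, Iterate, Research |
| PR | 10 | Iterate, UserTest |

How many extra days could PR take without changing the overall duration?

4

Critical path: Research→Iterate→Support→Legal = 6+6+7+7 = 26, so the finish is 26 days.
The longest chain containing PR totals 22 days.
So PR can slip 26 − 22 = 4 days.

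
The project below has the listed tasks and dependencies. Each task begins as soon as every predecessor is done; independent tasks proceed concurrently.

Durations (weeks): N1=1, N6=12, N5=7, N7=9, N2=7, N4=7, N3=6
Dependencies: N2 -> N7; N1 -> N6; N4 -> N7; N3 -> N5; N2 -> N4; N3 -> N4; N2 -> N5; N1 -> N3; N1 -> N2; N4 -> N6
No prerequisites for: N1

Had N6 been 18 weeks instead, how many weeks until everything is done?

As given, the longest chain is N1→N2→N4→N6 = 1+7+7+12 = 27, so the finish is 27 weeks.
N6 is on the critical path; changing it to 18 makes that path 33 weeks.
The critical path is still N1→N2→N4→N6; finish is now 33 weeks.

33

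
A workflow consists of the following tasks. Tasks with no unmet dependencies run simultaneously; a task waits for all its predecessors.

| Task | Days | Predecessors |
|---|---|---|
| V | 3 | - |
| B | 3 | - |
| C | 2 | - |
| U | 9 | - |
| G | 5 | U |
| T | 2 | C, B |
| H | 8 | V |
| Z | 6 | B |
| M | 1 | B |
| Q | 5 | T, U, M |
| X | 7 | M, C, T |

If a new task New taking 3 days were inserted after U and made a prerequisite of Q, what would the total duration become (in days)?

17

Originally the workflow takes 14 days.
With New inserted, Q now waits for max(T, U, M, New).
New critical path: U→New→Q = 9+3+5 = 17 ⇒ 17 days.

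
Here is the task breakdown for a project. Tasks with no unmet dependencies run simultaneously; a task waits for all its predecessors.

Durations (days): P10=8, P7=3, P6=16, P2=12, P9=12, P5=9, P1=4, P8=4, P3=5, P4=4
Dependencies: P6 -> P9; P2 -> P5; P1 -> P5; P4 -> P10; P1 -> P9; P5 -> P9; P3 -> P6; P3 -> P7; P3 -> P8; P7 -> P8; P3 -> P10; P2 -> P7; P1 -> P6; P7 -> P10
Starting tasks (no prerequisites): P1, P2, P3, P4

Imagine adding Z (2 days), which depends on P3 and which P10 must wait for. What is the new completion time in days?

33

Originally the plan takes 33 days.
With Z inserted, P10 now waits for max(P3, P4, P7, Z).
New critical path: P2→P5→P9 = 12+9+12 = 33 ⇒ 33 days.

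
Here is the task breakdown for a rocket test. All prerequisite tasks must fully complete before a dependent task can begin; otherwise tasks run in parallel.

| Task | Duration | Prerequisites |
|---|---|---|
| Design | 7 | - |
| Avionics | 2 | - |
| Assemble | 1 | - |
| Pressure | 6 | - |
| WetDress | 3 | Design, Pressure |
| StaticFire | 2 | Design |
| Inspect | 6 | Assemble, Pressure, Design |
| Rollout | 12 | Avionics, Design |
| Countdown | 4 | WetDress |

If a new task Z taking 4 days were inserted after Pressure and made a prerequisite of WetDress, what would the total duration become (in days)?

Originally the project takes 19 days.
With Z inserted, WetDress now waits for max(Design, Pressure, Z).
New critical path: Design→Rollout = 7+12 = 19 ⇒ 19 days.

19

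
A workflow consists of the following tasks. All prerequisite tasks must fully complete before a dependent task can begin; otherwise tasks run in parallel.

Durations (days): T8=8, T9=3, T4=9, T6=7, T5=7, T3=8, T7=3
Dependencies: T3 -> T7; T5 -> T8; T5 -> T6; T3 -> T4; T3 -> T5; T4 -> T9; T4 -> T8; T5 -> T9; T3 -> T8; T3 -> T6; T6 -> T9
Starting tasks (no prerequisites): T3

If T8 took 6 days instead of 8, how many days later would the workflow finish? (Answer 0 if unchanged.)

0

Critical path before the change: T3→T4→T8 = 8+9+8 = 25 giving 25 days.
Since T8 is critical, the -2 change carries straight to that chain (now 23 days).
The binding chain switches to T3→T5→T6→T9 = 8+7+7+3 = 25; finish 25 days.
Change in finish: 25 − 25 = +0 days.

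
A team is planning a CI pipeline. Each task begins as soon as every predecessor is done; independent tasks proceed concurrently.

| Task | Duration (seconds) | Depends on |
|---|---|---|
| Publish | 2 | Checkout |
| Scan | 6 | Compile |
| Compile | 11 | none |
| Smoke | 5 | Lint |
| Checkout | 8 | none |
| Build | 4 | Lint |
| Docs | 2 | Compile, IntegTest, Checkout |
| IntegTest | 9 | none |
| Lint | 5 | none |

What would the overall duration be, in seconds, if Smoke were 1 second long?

Actual critical path: Compile→Scan = 11+6 = 17 ⇒ 17 seconds.
Smoke is off the critical path — its longest chain is 10 seconds, giving 7 of slack.
No other chain overtakes it, so the finish is 17 seconds.

17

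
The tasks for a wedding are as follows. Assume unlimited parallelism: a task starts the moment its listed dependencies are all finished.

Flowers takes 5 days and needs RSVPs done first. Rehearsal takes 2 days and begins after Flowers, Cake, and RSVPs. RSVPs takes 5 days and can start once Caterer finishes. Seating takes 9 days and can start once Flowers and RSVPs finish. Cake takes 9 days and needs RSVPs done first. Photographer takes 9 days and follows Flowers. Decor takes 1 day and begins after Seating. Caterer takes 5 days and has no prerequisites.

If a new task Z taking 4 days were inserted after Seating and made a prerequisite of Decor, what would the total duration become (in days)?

29

Originally the wedding takes 25 days.
With Z inserted, Decor now waits for max(Seating, Z).
New critical path: Caterer→RSVPs→Flowers→Seating→Z→Decor = 5+5+5+9+4+1 = 29 ⇒ 29 days.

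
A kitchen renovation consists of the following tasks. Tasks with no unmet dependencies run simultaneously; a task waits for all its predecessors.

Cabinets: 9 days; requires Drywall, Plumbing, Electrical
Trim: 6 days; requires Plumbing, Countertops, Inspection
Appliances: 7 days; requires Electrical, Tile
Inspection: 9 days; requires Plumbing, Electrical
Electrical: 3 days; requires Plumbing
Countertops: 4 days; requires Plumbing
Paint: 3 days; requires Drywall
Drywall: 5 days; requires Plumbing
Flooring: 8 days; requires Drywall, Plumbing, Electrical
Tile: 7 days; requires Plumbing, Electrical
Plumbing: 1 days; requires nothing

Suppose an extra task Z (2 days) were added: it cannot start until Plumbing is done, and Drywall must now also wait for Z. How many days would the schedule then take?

Originally the schedule takes 19 days.
With Z inserted, Drywall now waits for max(Plumbing, Z).
New critical path: Plumbing→Electrical→Inspection→Trim = 1+3+9+6 = 19 ⇒ 19 days.

19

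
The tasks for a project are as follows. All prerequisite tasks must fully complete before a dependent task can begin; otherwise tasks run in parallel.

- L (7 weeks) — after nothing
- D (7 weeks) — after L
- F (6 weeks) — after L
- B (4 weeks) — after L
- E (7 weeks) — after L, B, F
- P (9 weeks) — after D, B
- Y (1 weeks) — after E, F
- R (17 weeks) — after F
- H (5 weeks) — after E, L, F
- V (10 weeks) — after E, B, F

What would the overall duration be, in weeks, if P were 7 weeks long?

30

Actual critical path: L→F→E→V = 7+6+7+10 = 30 ⇒ 30 weeks.
The longest path through P is only 23 weeks, so P has float 7.
The critical path is still L→F→E→V; finish is now 30 weeks.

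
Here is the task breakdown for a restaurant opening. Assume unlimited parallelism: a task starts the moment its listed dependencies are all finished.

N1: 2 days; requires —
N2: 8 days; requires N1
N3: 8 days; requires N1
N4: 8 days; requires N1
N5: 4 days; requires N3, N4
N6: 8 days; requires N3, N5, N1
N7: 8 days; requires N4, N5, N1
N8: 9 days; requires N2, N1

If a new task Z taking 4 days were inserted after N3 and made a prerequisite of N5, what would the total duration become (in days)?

26

Originally the project takes 22 days.
With Z inserted, N5 now waits for max(N3, N4, Z).
New critical path: N1→N3→Z→N5→N6 = 2+8+4+4+8 = 26 ⇒ 26 days.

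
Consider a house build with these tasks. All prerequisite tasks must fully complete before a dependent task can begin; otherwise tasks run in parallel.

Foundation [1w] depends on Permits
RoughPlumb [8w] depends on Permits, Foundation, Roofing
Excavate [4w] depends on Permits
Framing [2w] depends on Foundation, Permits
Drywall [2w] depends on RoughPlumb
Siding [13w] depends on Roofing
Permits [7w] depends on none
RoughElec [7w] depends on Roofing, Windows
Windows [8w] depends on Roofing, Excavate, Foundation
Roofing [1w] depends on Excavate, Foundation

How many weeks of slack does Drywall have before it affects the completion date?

The longest chain is Permits→Excavate→Roofing→Windows→RoughElec = 7+4+1+8+7 = 27; overall finish 27 weeks.
The longest chain containing Drywall totals 22 weeks.
Float = 27 − 22 = 5.

5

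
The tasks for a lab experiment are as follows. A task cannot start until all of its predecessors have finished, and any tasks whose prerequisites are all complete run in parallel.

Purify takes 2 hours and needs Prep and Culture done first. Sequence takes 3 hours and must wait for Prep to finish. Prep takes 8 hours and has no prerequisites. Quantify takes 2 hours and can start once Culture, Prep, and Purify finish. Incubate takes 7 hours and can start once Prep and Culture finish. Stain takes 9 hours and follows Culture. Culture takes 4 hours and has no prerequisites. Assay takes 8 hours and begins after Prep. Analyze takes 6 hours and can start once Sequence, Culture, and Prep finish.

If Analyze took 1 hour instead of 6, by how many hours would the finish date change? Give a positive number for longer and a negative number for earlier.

Baseline: Prep→Sequence→Analyze = 8+3+6 = 17 → 17 hours.
Since Analyze is critical, the -5 change carries straight to that chain (now 12 hours).
Now Prep→Assay = 8+8 = 16 is longest, so the finish becomes 16 hours.
Change in finish: 16 − 17 = -1 hours.

-1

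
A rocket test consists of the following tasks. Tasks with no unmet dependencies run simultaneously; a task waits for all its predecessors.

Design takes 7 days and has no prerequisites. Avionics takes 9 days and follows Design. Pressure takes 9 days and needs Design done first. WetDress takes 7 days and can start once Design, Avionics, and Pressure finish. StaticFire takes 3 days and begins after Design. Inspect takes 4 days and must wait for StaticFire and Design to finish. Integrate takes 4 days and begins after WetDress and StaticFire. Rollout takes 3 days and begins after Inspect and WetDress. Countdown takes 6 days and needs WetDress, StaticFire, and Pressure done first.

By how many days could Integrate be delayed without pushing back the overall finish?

2

The longest chain is Design→Avionics→WetDress→Countdown = 7+9+7+6 = 29; overall finish 29 days.
Integrate finishes as early as 27 and must finish by 29.
Slack of Integrate = 25 − 23 = 2 days.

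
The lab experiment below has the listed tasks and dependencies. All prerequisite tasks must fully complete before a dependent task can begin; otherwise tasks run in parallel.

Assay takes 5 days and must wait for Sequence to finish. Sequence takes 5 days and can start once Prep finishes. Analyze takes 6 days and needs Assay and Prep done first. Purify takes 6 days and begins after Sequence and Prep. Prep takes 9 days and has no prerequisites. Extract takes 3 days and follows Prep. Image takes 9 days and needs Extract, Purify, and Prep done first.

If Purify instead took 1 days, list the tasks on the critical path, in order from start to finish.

Prep, Sequence, Assay, Analyze

The binding path is Prep→Sequence→Purify→Image = 9+5+6+9 = 29; finish at 29 days.
Since Purify is critical, the -5 change carries straight to that chain (now 24 days).
The binding chain switches to Prep→Sequence→Assay→Analyze = 9+5+5+6 = 25; finish 25 days.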